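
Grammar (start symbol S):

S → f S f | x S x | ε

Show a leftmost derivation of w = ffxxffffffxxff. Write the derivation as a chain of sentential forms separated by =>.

S=>fSf=>ffSff=>ffxSxff=>ffxxSxxff=>ffxxfSfxxff=>ffxxffSffxxff=>ffxxfffSfffxxff=>ffxxffffffxxff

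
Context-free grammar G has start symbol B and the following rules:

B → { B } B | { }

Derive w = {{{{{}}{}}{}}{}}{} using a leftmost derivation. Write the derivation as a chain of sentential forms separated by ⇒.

B ⇒ {B}B   [B → { B } B]
{B}B ⇒ {{B}B}B   [B → { B } B]
{{B}B}B ⇒ {{{B}B}B}B   [B → { B } B]
{{{B}B}B}B ⇒ {{{{B}B}B}B}B   [B → { B } B]
{{{{B}B}B}B}B ⇒ {{{{{}}B}B}B}B   [B → { }]
{{{{{}}B}B}B}B ⇒ {{{{{}}{}}B}B}B   [B → { }]
{{{{{}}{}}B}B}B ⇒ {{{{{}}{}}{}}B}B   [B → { }]
{{{{{}}{}}{}}B}B ⇒ {{{{{}}{}}{}}{}}B   [B → { }]
{{{{{}}{}}{}}{}}B ⇒ {{{{{}}{}}{}}{}}{}   [B → { }]

B⇒{B}B⇒{{B}B}B⇒{{{B}B}B}B⇒{{{{B}B}B}B}B⇒{{{{{}}B}B}B}B⇒{{{{{}}{}}B}B}B⇒{{{{{}}{}}{}}B}B⇒{{{{{}}{}}{}}{}}B⇒{{{{{}}{}}{}}{}}{}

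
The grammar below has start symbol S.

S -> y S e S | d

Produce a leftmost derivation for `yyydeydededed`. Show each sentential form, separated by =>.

S=>ySeS=>yySeSeS=>yyySeSeSeS=>yyydeSeSeS=>yyydeySeSeSeS=>yyydeydeSeSeS=>yyydeydedeSeS=>yyydeydededeS=>yyydeydededed

S => ySeS   [S -> y S e S]
ySeS => yySeSeS   [S -> y S e S]
yySeSeS => yyySeSeSeS   [S -> y S e S]
yyySeSeSeS => yyydeSeSeS   [S -> d]
yyydeSeSeS => yyydeySeSeSeS   [S -> y S e S]
yyydeySeSeSeS => yyydeydeSeSeS   [S -> d]
yyydeydeSeSeS => yyydeydedeSeS   [S -> d]
yyydeydedeSeS => yyydeydededeS   [S -> d]
yyydeydededeS => yyydeydededed   [S -> d]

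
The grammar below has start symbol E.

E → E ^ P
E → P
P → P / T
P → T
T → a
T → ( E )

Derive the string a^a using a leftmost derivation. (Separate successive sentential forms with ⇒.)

E ⇒ E^P ⇒ P^P ⇒ T^P ⇒ a^P ⇒ a^T ⇒ a^a

E ⇒ E^P   [E → E ^ P]
E^P ⇒ P^P   [E → P]
P^P ⇒ T^P   [P → T]
T^P ⇒ a^P   [T → a]
a^P ⇒ a^T   [P → T]
a^T ⇒ a^a   [T → a]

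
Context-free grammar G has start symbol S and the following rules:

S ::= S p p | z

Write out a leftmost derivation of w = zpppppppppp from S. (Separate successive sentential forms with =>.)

S => Spp   [S ::= S p p]
Spp => Spppp   [S ::= S p p]
Spppp => Spppppp   [S ::= S p p]
Spppppp => Spppppppp   [S ::= S p p]
Spppppppp => Spppppppppp   [S ::= S p p]
Spppppppppp => zpppppppppp   [S ::= z]

S=>Spp=>Spppp=>Spppppp=>Spppppppp=>Spppppppppp=>zpppppppppp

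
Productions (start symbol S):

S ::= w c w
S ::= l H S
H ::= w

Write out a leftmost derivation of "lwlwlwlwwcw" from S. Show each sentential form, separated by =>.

S => lHS => lwS => lwlHS => lwlwS => lwlwlHS => lwlwlwS => lwlwlwlHS => lwlwlwlwS => lwlwlwlwwcw

S => lHS   [S ::= l H S]
lHS => lwS   [H ::= w]
lwS => lwlHS   [S ::= l H S]
lwlHS => lwlwS   [H ::= w]
lwlwS => lwlwlHS   [S ::= l H S]
lwlwlHS => lwlwlwS   [H ::= w]
lwlwlwS => lwlwlwlHS   [S ::= l H S]
lwlwlwlHS => lwlwlwlwS   [H ::= w]
lwlwlwlwS => lwlwlwlwwcw   [S ::= w c w]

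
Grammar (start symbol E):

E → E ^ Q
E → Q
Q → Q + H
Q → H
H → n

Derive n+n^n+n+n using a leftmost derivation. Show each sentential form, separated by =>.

E => E^Q => Q^Q => Q+H^Q => H+H^Q => n+H^Q => n+n^Q => n+n^Q+H => n+n^Q+H+H => n+n^H+H+H => n+n^n+H+H => n+n^n+n+H => n+n^n+n+n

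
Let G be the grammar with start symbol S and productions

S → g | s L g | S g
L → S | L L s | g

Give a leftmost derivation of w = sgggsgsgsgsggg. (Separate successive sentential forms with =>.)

S=>Sg=>Sgg=>sLggg=>sLLsggg=>sLLsLsggg=>sLLsLsLsggg=>sLLsLsLsLsggg=>sgLsLsLsLsggg=>sgSsLsLsLsggg=>sgSgsLsLsLsggg=>sgggsLsLsLsggg=>sgggsgsLsLsggg=>sgggsgsgsLsggg=>sgggsgsgsgsggg

S => Sg   [S → S g]
Sg => Sgg   [S → S g]
Sgg => sLggg   [S → s L g]
sLggg => sLLsggg   [L → L L s]
sLLsggg => sLLsLsggg   [L → L L s]
sLLsLsggg => sLLsLsLsggg   [L → L L s]
sLLsLsLsggg => sLLsLsLsLsggg   [L → L L s]
sLLsLsLsLsggg => sgLsLsLsLsggg   [L → g]
sgLsLsLsLsggg => sgSsLsLsLsggg   [L → S]
sgSsLsLsLsggg => sgSgsLsLsLsggg   [S → S g]
sgSgsLsLsLsggg => sgggsLsLsLsggg   [S → g]
sgggsLsLsLsggg => sgggsgsLsLsggg   [L → g]
sgggsgsLsLsggg => sgggsgsgsLsggg   [L → g]
sgggsgsgsLsggg => sgggsgsgsgsggg   [L → g]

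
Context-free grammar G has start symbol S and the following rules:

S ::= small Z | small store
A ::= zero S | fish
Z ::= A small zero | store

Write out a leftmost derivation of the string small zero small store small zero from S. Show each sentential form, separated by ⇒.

S ⇒ small Z ⇒ small A small zero ⇒ small zero S small zero ⇒ small zero small Z small zero ⇒ small zero small store small zero

S ⇒ small Z   [S ::= small Z]
small Z ⇒ small A small zero   [Z ::= A small zero]
small A small zero ⇒ small zero S small zero   [A ::= zero S]
small zero S small zero ⇒ small zero small Z small zero   [S ::= small Z]
small zero small Z small zero ⇒ small zero small store small zero   [Z ::= store]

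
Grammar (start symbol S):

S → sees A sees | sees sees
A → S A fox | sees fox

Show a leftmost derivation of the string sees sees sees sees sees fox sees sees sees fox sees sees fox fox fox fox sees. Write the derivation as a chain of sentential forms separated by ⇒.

S ⇒ sees A sees ⇒ sees S A fox sees ⇒ sees sees sees A fox sees ⇒ sees sees sees S A fox fox sees ⇒ sees sees sees sees A sees A fox fox sees ⇒ sees sees sees sees sees fox sees A fox fox sees ⇒ sees sees sees sees sees fox sees S A fox fox fox sees ⇒ sees sees sees sees sees fox sees sees A sees A fox fox fox sees ⇒ sees sees sees sees sees fox sees sees sees fox sees A fox fox fox sees ⇒ sees sees sees sees sees fox sees sees sees fox sees sees fox fox fox fox sees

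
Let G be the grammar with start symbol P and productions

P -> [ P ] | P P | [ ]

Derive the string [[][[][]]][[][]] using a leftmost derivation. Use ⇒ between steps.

P ⇒ PP ⇒ [P]P ⇒ [PP]P ⇒ [[]P]P ⇒ [[][P]]P ⇒ [[][PP]]P ⇒ [[][[]P]]P ⇒ [[][[][]]]P ⇒ [[][[][]]][P] ⇒ [[][[][]]][PP] ⇒ [[][[][]]][[]P] ⇒ [[][[][]]][[][]]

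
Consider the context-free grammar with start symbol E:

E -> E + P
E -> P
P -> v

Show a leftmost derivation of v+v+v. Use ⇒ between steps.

E ⇒ E+P   [E -> E + P]
E+P ⇒ E+P+P   [E -> E + P]
E+P+P ⇒ P+P+P   [E -> P]
P+P+P ⇒ v+P+P   [P -> v]
v+P+P ⇒ v+v+P   [P -> v]
v+v+P ⇒ v+v+v   [P -> v]

E⇒E+P⇒E+P+P⇒P+P+P⇒v+P+P⇒v+v+P⇒v+v+v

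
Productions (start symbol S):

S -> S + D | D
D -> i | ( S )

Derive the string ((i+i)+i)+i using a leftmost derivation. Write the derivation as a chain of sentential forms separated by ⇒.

S⇒S+D⇒D+D⇒(S)+D⇒(S+D)+D⇒(D+D)+D⇒((S)+D)+D⇒((S+D)+D)+D⇒((D+D)+D)+D⇒((i+D)+D)+D⇒((i+i)+D)+D⇒((i+i)+i)+D⇒((i+i)+i)+i

S ⇒ S+D   [S -> S + D]
S+D ⇒ D+D   [S -> D]
D+D ⇒ (S)+D   [D -> ( S )]
(S)+D ⇒ (S+D)+D   [S -> S + D]
(S+D)+D ⇒ (D+D)+D   [S -> D]
(D+D)+D ⇒ ((S)+D)+D   [D -> ( S )]
((S)+D)+D ⇒ ((S+D)+D)+D   [S -> S + D]
((S+D)+D)+D ⇒ ((D+D)+D)+D   [S -> D]
((D+D)+D)+D ⇒ ((i+D)+D)+D   [D -> i]
((i+D)+D)+D ⇒ ((i+i)+D)+D   [D -> i]
((i+i)+D)+D ⇒ ((i+i)+i)+D   [D -> i]
((i+i)+i)+D ⇒ ((i+i)+i)+i   [D -> i]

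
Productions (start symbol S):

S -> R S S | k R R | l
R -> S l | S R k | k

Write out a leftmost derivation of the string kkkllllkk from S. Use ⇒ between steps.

S⇒kRR⇒kSlR⇒kkRRlR⇒kkkRlR⇒kkkSllR⇒kkklllR⇒kkklllSRk⇒kkkllllRk⇒kkkllllkk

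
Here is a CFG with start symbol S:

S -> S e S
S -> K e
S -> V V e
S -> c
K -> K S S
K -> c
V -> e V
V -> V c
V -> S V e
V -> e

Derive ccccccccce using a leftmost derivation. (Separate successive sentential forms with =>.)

S => Ke   [S -> K e]
Ke => KSSe   [K -> K S S]
KSSe => KSSSSe   [K -> K S S]
KSSSSe => KSSSSSSe   [K -> K S S]
KSSSSSSe => KSSSSSSSSe   [K -> K S S]
KSSSSSSSSe => cSSSSSSSSe   [K -> c]
cSSSSSSSSe => ccSSSSSSSe   [S -> c]
ccSSSSSSSe => cccSSSSSSe   [S -> c]
cccSSSSSSe => ccccSSSSSe   [S -> c]
ccccSSSSSe => cccccSSSSe   [S -> c]
cccccSSSSe => ccccccSSSe   [S -> c]
ccccccSSSe => cccccccSSe   [S -> c]
cccccccSSe => ccccccccSe   [S -> c]
ccccccccSe => ccccccccce   [S -> c]

S => Ke => KSSe => KSSSSe => KSSSSSSe => KSSSSSSSSe => cSSSSSSSSe => ccSSSSSSSe => cccSSSSSSe => ccccSSSSSe => cccccSSSSe => ccccccSSSe => cccccccSSe => ccccccccSe => ccccccccce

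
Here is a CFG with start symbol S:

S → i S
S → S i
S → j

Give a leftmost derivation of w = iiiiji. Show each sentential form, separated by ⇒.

S ⇒ iS ⇒ iiS ⇒ iiiS ⇒ iiiiS ⇒ iiiiSi ⇒ iiiiji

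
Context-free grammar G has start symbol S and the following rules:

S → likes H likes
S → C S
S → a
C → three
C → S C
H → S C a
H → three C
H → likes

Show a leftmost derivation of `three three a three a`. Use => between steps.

S => C S => S C S => C S C S => three S C S => three C S C S => three three S C S => three three a C S => three three a three S => three three a three a

S => C S   [S → C S]
C S => S C S   [C → S C]
S C S => C S C S   [S → C S]
C S C S => three S C S   [C → three]
three S C S => three C S C S   [S → C S]
three C S C S => three three S C S   [C → three]
three three S C S => three three a C S   [S → a]
three three a C S => three three a three S   [C → three]
three three a three S => three three a three a   [S → a]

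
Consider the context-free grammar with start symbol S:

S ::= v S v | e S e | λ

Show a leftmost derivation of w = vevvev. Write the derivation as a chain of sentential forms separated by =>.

S => vSv => veSev => vevSvev => vevvev

S => vSv   [S ::= v S v]
vSv => veSev   [S ::= e S e]
veSev => vevSvev   [S ::= v S v]
vevSvev => vevvev   [S ::= λ]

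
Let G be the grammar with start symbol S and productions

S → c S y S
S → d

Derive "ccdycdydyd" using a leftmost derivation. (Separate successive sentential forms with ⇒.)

S⇒cSyS⇒ccSySyS⇒ccdySyS⇒ccdycSySyS⇒ccdycdySyS⇒ccdycdydyS⇒ccdycdydyd

S ⇒ cSyS   [S → c S y S]
cSyS ⇒ ccSySyS   [S → c S y S]
ccSySyS ⇒ ccdySyS   [S → d]
ccdySyS ⇒ ccdycSySyS   [S → c S y S]
ccdycSySyS ⇒ ccdycdySyS   [S → d]
ccdycdySyS ⇒ ccdycdydyS   [S → d]
ccdycdydyS ⇒ ccdycdydyd   [S → d]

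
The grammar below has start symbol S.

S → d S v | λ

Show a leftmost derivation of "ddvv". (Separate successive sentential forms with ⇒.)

S ⇒ dSv ⇒ ddSvv ⇒ ddvv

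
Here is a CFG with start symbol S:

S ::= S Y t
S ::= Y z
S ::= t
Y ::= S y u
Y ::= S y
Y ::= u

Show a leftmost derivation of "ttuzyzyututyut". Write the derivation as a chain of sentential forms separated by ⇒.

S ⇒ SYt ⇒ tYt ⇒ tSyut ⇒ tSYtyut ⇒ tSYtYtyut ⇒ ttYtYtyut ⇒ ttSyutYtyut ⇒ ttYzyutYtyut ⇒ ttSyzyutYtyut ⇒ ttYzyzyutYtyut ⇒ ttuzyzyutYtyut ⇒ ttuzyzyututyut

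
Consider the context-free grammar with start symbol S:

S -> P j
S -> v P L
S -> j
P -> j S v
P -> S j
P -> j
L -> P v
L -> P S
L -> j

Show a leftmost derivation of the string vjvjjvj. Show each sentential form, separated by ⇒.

S ⇒ vPL   [S -> v P L]
vPL ⇒ vjSvL   [P -> j S v]
vjSvL ⇒ vjvPLvL   [S -> v P L]
vjvPLvL ⇒ vjvjLvL   [P -> j]
vjvjLvL ⇒ vjvjjvL   [L -> j]
vjvjjvL ⇒ vjvjjvj   [L -> j]

S ⇒ vPL ⇒ vjSvL ⇒ vjvPLvL ⇒ vjvjLvL ⇒ vjvjjvL ⇒ vjvjjvj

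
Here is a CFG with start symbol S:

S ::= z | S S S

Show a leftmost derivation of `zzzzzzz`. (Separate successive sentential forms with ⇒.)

S ⇒ SSS ⇒ SSSSS ⇒ SSSSSSS ⇒ zSSSSSS ⇒ zzSSSSS ⇒ zzzSSSS ⇒ zzzzSSS ⇒ zzzzzSS ⇒ zzzzzzS ⇒ zzzzzzz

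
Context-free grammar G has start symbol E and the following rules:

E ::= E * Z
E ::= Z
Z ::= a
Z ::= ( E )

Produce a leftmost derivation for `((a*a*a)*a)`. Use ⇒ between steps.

E ⇒ Z   [E ::= Z]
Z ⇒ (E)   [Z ::= ( E )]
(E) ⇒ (E*Z)   [E ::= E * Z]
(E*Z) ⇒ (Z*Z)   [E ::= Z]
(Z*Z) ⇒ ((E)*Z)   [Z ::= ( E )]
((E)*Z) ⇒ ((E*Z)*Z)   [E ::= E * Z]
((E*Z)*Z) ⇒ ((E*Z*Z)*Z)   [E ::= E * Z]
((E*Z*Z)*Z) ⇒ ((Z*Z*Z)*Z)   [E ::= Z]
((Z*Z*Z)*Z) ⇒ ((a*Z*Z)*Z)   [Z ::= a]
((a*Z*Z)*Z) ⇒ ((a*a*Z)*Z)   [Z ::= a]
((a*a*Z)*Z) ⇒ ((a*a*a)*Z)   [Z ::= a]
((a*a*a)*Z) ⇒ ((a*a*a)*a)   [Z ::= a]

E ⇒ Z ⇒ (E) ⇒ (E*Z) ⇒ (Z*Z) ⇒ ((E)*Z) ⇒ ((E*Z)*Z) ⇒ ((E*Z*Z)*Z) ⇒ ((Z*Z*Z)*Z) ⇒ ((a*Z*Z)*Z) ⇒ ((a*a*Z)*Z) ⇒ ((a*a*a)*Z) ⇒ ((a*a*a)*a)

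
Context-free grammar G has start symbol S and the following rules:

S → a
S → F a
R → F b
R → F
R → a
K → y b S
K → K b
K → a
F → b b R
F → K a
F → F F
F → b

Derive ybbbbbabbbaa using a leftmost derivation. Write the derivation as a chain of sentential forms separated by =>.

S=>Fa=>Kaa=>Kbaa=>Kbbaa=>Kbbbaa=>ybSbbbaa=>ybFabbbaa=>ybbbRabbbaa=>ybbbFbabbbaa=>ybbbbbabbbaa

S => Fa   [S → F a]
Fa => Kaa   [F → K a]
Kaa => Kbaa   [K → K b]
Kbaa => Kbbaa   [K → K b]
Kbbaa => Kbbbaa   [K → K b]
Kbbbaa => ybSbbbaa   [K → y b S]
ybSbbbaa => ybFabbbaa   [S → F a]
ybFabbbaa => ybbbRabbbaa   [F → b b R]
ybbbRabbbaa => ybbbFbabbbaa   [R → F b]
ybbbFbabbbaa => ybbbbbabbbaa   [F → b]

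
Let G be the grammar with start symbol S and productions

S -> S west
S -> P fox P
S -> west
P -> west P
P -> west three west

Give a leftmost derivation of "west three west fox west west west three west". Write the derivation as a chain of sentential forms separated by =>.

S => P fox P   [S -> P fox P]
P fox P => west three west fox P   [P -> west three west]
west three west fox P => west three west fox west P   [P -> west P]
west three west fox west P => west three west fox west west P   [P -> west P]
west three west fox west west P => west three west fox west west west three west   [P -> west three west]

S => P fox P => west three west fox P => west three west fox west P => west three west fox west west P => west three west fox west west west three west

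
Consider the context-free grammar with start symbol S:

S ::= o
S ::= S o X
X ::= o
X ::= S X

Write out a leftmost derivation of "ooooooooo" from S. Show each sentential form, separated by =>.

S => SoX => SoXoX => SoXoXoX => SoXoXoXoX => ooXoXoXoX => ooooXoXoX => ooooooXoX => ooooooooX => ooooooooo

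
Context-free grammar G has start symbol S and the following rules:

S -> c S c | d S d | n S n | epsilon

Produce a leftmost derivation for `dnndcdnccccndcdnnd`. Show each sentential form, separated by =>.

S => dSd   [S -> d S d]
dSd => dnSnd   [S -> n S n]
dnSnd => dnnSnnd   [S -> n S n]
dnnSnnd => dnndSdnnd   [S -> d S d]
dnndSdnnd => dnndcScdnnd   [S -> c S c]
dnndcScdnnd => dnndcdSdcdnnd   [S -> d S d]
dnndcdSdcdnnd => dnndcdnSndcdnnd   [S -> n S n]
dnndcdnSndcdnnd => dnndcdncScndcdnnd   [S -> c S c]
dnndcdncScndcdnnd => dnndcdnccSccndcdnnd   [S -> c S c]
dnndcdnccSccndcdnnd => dnndcdnccccndcdnnd   [S -> epsilon]

S => dSd => dnSnd => dnnSnnd => dnndSdnnd => dnndcScdnnd => dnndcdSdcdnnd => dnndcdnSndcdnnd => dnndcdncScndcdnnd => dnndcdnccSccndcdnnd => dnndcdnccccndcdnnd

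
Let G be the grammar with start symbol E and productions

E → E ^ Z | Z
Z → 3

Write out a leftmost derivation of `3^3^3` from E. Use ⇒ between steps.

E ⇒ E^Z   [E → E ^ Z]
E^Z ⇒ E^Z^Z   [E → E ^ Z]
E^Z^Z ⇒ Z^Z^Z   [E → Z]
Z^Z^Z ⇒ 3^Z^Z   [Z → 3]
3^Z^Z ⇒ 3^3^Z   [Z → 3]
3^3^Z ⇒ 3^3^3   [Z → 3]

E ⇒ E^Z ⇒ E^Z^Z ⇒ Z^Z^Z ⇒ 3^Z^Z ⇒ 3^3^Z ⇒ 3^3^3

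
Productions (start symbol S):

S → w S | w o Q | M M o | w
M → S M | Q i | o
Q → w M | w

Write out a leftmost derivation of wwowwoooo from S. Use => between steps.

S => MMo   [S → M M o]
MMo => SMMo   [M → S M]
SMMo => wSMMo   [S → w S]
wSMMo => wwoQMMo   [S → w o Q]
wwoQMMo => wwowMMMo   [Q → w M]
wwowMMMo => wwowSMMMo   [M → S M]
wwowSMMMo => wwowwMMMo   [S → w]
wwowwMMMo => wwowwoMMo   [M → o]
wwowwoMMo => wwowwooMo   [M → o]
wwowwooMo => wwowwoooo   [M → o]

S => MMo => SMMo => wSMMo => wwoQMMo => wwowMMMo => wwowSMMMo => wwowwMMMo => wwowwoMMo => wwowwooMo => wwowwoooo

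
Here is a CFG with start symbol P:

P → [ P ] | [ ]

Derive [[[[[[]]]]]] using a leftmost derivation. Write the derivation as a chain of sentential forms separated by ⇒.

P ⇒ [P]   [P → [ P ]]
[P] ⇒ [[P]]   [P → [ P ]]
[[P]] ⇒ [[[P]]]   [P → [ P ]]
[[[P]]] ⇒ [[[[P]]]]   [P → [ P ]]
[[[[P]]]] ⇒ [[[[[P]]]]]   [P → [ P ]]
[[[[[P]]]]] ⇒ [[[[[[]]]]]]   [P → [ ]]

P⇒[P]⇒[[P]]⇒[[[P]]]⇒[[[[P]]]]⇒[[[[[P]]]]]⇒[[[[[[]]]]]]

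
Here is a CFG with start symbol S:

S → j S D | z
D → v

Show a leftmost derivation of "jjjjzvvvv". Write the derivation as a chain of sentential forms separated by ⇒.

S ⇒ jSD ⇒ jjSDD ⇒ jjjSDDD ⇒ jjjjSDDDD ⇒ jjjjzDDDD ⇒ jjjjzvDDD ⇒ jjjjzvvDD ⇒ jjjjzvvvD ⇒ jjjjzvvvv

S ⇒ jSD   [S → j S D]
jSD ⇒ jjSDD   [S → j S D]
jjSDD ⇒ jjjSDDD   [S → j S D]
jjjSDDD ⇒ jjjjSDDDD   [S → j S D]
jjjjSDDDD ⇒ jjjjzDDDD   [S → z]
jjjjzDDDD ⇒ jjjjzvDDD   [D → v]
jjjjzvDDD ⇒ jjjjzvvDD   [D → v]
jjjjzvvDD ⇒ jjjjzvvvD   [D → v]
jjjjzvvvD ⇒ jjjjzvvvv   [D → v]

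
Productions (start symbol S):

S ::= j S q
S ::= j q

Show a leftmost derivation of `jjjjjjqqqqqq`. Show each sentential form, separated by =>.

S=>jSq=>jjSqq=>jjjSqqq=>jjjjSqqqq=>jjjjjSqqqqq=>jjjjjjqqqqqq

S => jSq   [S ::= j S q]
jSq => jjSqq   [S ::= j S q]
jjSqq => jjjSqqq   [S ::= j S q]
jjjSqqq => jjjjSqqqq   [S ::= j S q]
jjjjSqqqq => jjjjjSqqqqq   [S ::= j S q]
jjjjjSqqqqq => jjjjjjqqqqqq   [S ::= j q]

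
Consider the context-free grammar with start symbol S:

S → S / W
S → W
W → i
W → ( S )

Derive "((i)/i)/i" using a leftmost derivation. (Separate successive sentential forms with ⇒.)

S⇒S/W⇒W/W⇒(S)/W⇒(S/W)/W⇒(W/W)/W⇒((S)/W)/W⇒((W)/W)/W⇒((i)/W)/W⇒((i)/i)/W⇒((i)/i)/i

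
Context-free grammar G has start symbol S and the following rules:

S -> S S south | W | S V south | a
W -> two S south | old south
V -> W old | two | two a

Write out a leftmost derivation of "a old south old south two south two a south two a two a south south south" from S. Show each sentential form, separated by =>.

S => S S south => S V south S south => S V south V south S south => S V south V south V south S south => a V south V south V south S south => a W old south V south V south S south => a old south old south V south V south S south => a old south old south two south V south S south => a old south old south two south two a south S south => a old south old south two south two a south W south => a old south old south two south two a south two S south south => a old south old south two south two a south two S V south south south => a old south old south two south two a south two a V south south south => a old south old south two south two a south two a two a south south south

S => S S south   [S -> S S south]
S S south => S V south S south   [S -> S V south]
S V south S south => S V south V south S south   [S -> S V south]
S V south V south S south => S V south V south V south S south   [S -> S V south]
S V south V south V south S south => a V south V south V south S south   [S -> a]
a V south V south V south S south => a W old south V south V south S south   [V -> W old]
a W old south V south V south S south => a old south old south V south V south S south   [W -> old south]
a old south old south V south V south S south => a old south old south two south V south S south   [V -> two]
a old south old south two south V south S south => a old south old south two south two a south S south   [V -> two a]
a old south old south two south two a south S south => a old south old south two south two a south W south   [S -> W]
a old south old south two south two a south W south => a old south old south two south two a south two S south south   [W -> two S south]
a old south old south two south two a south two S south south => a old south old south two south two a south two S V south south south   [S -> S V south]
a old south old south two south two a south two S V south south south => a old south old south two south two a south two a V south south south   [S -> a]
a old south old south two south two a south two a V south south south => a old south old south two south two a south two a two a south south south   [V -> two a]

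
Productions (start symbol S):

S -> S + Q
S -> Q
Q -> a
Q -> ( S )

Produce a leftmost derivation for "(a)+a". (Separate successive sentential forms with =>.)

S => S+Q => Q+Q => (S)+Q => (Q)+Q => (a)+Q => (a)+a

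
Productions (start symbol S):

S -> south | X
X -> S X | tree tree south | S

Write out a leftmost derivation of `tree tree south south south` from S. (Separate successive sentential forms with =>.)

S => X => S X => X X => tree tree south X => tree tree south S X => tree tree south south X => tree tree south south S => tree tree south south south

S => X   [S -> X]
X => S X   [X -> S X]
S X => X X   [S -> X]
X X => tree tree south X   [X -> tree tree south]
tree tree south X => tree tree south S X   [X -> S X]
tree tree south S X => tree tree south south X   [S -> south]
tree tree south south X => tree tree south south S   [X -> S]
tree tree south south S => tree tree south south south   [S -> south]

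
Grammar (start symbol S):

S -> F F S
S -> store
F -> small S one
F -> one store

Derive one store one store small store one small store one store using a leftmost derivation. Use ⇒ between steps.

S ⇒ F F S ⇒ one store F S ⇒ one store one store S ⇒ one store one store F F S ⇒ one store one store small S one F S ⇒ one store one store small store one F S ⇒ one store one store small store one small S one S ⇒ one store one store small store one small store one S ⇒ one store one store small store one small store one store

S ⇒ F F S   [S -> F F S]
F F S ⇒ one store F S   [F -> one store]
one store F S ⇒ one store one store S   [F -> one store]
one store one store S ⇒ one store one store F F S   [S -> F F S]
one store one store F F S ⇒ one store one store small S one F S   [F -> small S one]
one store one store small S one F S ⇒ one store one store small store one F S   [S -> store]
one store one store small store one F S ⇒ one store one store small store one small S one S   [F -> small S one]
one store one store small store one small S one S ⇒ one store one store small store one small store one S   [S -> store]
one store one store small store one small store one S ⇒ one store one store small store one small store one store   [S -> store]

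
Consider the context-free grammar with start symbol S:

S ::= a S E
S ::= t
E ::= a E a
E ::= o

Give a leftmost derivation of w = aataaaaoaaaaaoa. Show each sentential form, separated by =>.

S => aSE   [S ::= a S E]
aSE => aaSEE   [S ::= a S E]
aaSEE => aatEE   [S ::= t]
aatEE => aataEaE   [E ::= a E a]
aataEaE => aataaEaaE   [E ::= a E a]
aataaEaaE => aataaaEaaaE   [E ::= a E a]
aataaaEaaaE => aataaaaEaaaaE   [E ::= a E a]
aataaaaEaaaaE => aataaaaoaaaaE   [E ::= o]
aataaaaoaaaaE => aataaaaoaaaaaEa   [E ::= a E a]
aataaaaoaaaaaEa => aataaaaoaaaaaoa   [E ::= o]

S=>aSE=>aaSEE=>aatEE=>aataEaE=>aataaEaaE=>aataaaEaaaE=>aataaaaEaaaaE=>aataaaaoaaaaE=>aataaaaoaaaaaEa=>aataaaaoaaaaaoa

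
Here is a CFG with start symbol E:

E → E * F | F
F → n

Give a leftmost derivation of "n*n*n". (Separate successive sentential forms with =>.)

E => E*F => E*F*F => F*F*F => n*F*F => n*n*F => n*n*n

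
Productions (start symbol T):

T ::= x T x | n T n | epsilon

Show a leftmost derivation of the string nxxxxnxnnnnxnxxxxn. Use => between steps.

T=>nTn=>nxTxn=>nxxTxxn=>nxxxTxxxn=>nxxxxTxxxxn=>nxxxxnTnxxxxn=>nxxxxnxTxnxxxxn=>nxxxxnxnTnxnxxxxn=>nxxxxnxnnTnnxnxxxxn=>nxxxxnxnnnnxnxxxxn

T => nTn   [T ::= n T n]
nTn => nxTxn   [T ::= x T x]
nxTxn => nxxTxxn   [T ::= x T x]
nxxTxxn => nxxxTxxxn   [T ::= x T x]
nxxxTxxxn => nxxxxTxxxxn   [T ::= x T x]
nxxxxTxxxxn => nxxxxnTnxxxxn   [T ::= n T n]
nxxxxnTnxxxxn => nxxxxnxTxnxxxxn   [T ::= x T x]
nxxxxnxTxnxxxxn => nxxxxnxnTnxnxxxxn   [T ::= n T n]
nxxxxnxnTnxnxxxxn => nxxxxnxnnTnnxnxxxxn   [T ::= n T n]
nxxxxnxnnTnnxnxxxxn => nxxxxnxnnnnxnxxxxn   [T ::= epsilon]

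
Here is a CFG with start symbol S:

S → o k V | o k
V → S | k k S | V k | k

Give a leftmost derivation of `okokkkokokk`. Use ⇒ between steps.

S ⇒ okV ⇒ okS ⇒ okokV ⇒ okokVk ⇒ okokkkSk ⇒ okokkkokVk ⇒ okokkkokSk ⇒ okokkkokokk

S ⇒ okV   [S → o k V]
okV ⇒ okS   [V → S]
okS ⇒ okokV   [S → o k V]
okokV ⇒ okokVk   [V → V k]
okokVk ⇒ okokkkSk   [V → k k S]
okokkkSk ⇒ okokkkokVk   [S → o k V]
okokkkokVk ⇒ okokkkokSk   [V → S]
okokkkokSk ⇒ okokkkokokk   [S → o k]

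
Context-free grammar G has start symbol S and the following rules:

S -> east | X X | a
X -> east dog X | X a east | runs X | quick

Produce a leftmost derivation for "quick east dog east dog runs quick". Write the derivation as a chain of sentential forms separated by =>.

S => X X   [S -> X X]
X X => quick X   [X -> quick]
quick X => quick east dog X   [X -> east dog X]
quick east dog X => quick east dog east dog X   [X -> east dog X]
quick east dog east dog X => quick east dog east dog runs X   [X -> runs X]
quick east dog east dog runs X => quick east dog east dog runs quick   [X -> quick]

S => X X => quick X => quick east dog X => quick east dog east dog X => quick east dog east dog runs X => quick east dog east dog runs quick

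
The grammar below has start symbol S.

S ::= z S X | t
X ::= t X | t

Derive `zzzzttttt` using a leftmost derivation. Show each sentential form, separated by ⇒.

S ⇒ zSX ⇒ zzSXX ⇒ zzzSXXX ⇒ zzzzSXXXX ⇒ zzzztXXXX ⇒ zzzzttXXX ⇒ zzzztttXX ⇒ zzzzttttX ⇒ zzzzttttt

S ⇒ zSX   [S ::= z S X]
zSX ⇒ zzSXX   [S ::= z S X]
zzSXX ⇒ zzzSXXX   [S ::= z S X]
zzzSXXX ⇒ zzzzSXXXX   [S ::= z S X]
zzzzSXXXX ⇒ zzzztXXXX   [S ::= t]
zzzztXXXX ⇒ zzzzttXXX   [X ::= t]
zzzzttXXX ⇒ zzzztttXX   [X ::= t]
zzzztttXX ⇒ zzzzttttX   [X ::= t]
zzzzttttX ⇒ zzzzttttt   [X ::= t]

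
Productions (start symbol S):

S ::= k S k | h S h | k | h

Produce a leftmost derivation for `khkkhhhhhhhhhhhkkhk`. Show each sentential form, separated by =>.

S => kSk   [S ::= k S k]
kSk => khShk   [S ::= h S h]
khShk => khkSkhk   [S ::= k S k]
khkSkhk => khkkSkkhk   [S ::= k S k]
khkkSkkhk => khkkhShkkhk   [S ::= h S h]
khkkhShkkhk => khkkhhShhkkhk   [S ::= h S h]
khkkhhShhkkhk => khkkhhhShhhkkhk   [S ::= h S h]
khkkhhhShhhkkhk => khkkhhhhShhhhkkhk   [S ::= h S h]
khkkhhhhShhhhkkhk => khkkhhhhhShhhhhkkhk   [S ::= h S h]
khkkhhhhhShhhhhkkhk => khkkhhhhhhhhhhhkkhk   [S ::= h]

S => kSk => khShk => khkSkhk => khkkSkkhk => khkkhShkkhk => khkkhhShhkkhk => khkkhhhShhhkkhk => khkkhhhhShhhhkkhk => khkkhhhhhShhhhhkkhk => khkkhhhhhhhhhhhkkhk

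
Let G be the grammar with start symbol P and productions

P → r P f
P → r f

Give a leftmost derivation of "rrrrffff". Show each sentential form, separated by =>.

P => rPf => rrPff => rrrPfff => rrrrffff

P => rPf   [P → r P f]
rPf => rrPff   [P → r P f]
rrPff => rrrPfff   [P → r P f]
rrrPfff => rrrrffff   [P → r f]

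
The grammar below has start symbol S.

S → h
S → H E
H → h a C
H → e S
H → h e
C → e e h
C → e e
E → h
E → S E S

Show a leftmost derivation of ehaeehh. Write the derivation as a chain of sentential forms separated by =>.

S => HE => eSE => eHEE => ehaCEE => ehaeeEE => ehaeehE => ehaeehh

S => HE   [S → H E]
HE => eSE   [H → e S]
eSE => eHEE   [S → H E]
eHEE => ehaCEE   [H → h a C]
ehaCEE => ehaeeEE   [C → e e]
ehaeeEE => ehaeehE   [E → h]
ehaeehE => ehaeehh   [E → h]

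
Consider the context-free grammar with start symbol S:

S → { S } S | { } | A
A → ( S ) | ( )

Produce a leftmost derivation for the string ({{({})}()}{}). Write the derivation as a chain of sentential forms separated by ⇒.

S ⇒ A   [S → A]
A ⇒ (S)   [A → ( S )]
(S) ⇒ ({S}S)   [S → { S } S]
({S}S) ⇒ ({{S}S}S)   [S → { S } S]
({{S}S}S) ⇒ ({{A}S}S)   [S → A]
({{A}S}S) ⇒ ({{(S)}S}S)   [A → ( S )]
({{(S)}S}S) ⇒ ({{({})}S}S)   [S → { }]
({{({})}S}S) ⇒ ({{({})}A}S)   [S → A]
({{({})}A}S) ⇒ ({{({})}()}S)   [A → ( )]
({{({})}()}S) ⇒ ({{({})}()}{})   [S → { }]

S ⇒ A ⇒ (S) ⇒ ({S}S) ⇒ ({{S}S}S) ⇒ ({{A}S}S) ⇒ ({{(S)}S}S) ⇒ ({{({})}S}S) ⇒ ({{({})}A}S) ⇒ ({{({})}()}S) ⇒ ({{({})}()}{})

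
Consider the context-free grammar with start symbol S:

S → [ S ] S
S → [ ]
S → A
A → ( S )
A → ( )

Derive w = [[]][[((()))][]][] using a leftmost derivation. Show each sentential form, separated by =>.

S => [S]S   [S → [ S ] S]
[S]S => [[]]S   [S → [ ]]
[[]]S => [[]][S]S   [S → [ S ] S]
[[]][S]S => [[]][[S]S]S   [S → [ S ] S]
[[]][[S]S]S => [[]][[A]S]S   [S → A]
[[]][[A]S]S => [[]][[(S)]S]S   [A → ( S )]
[[]][[(S)]S]S => [[]][[(A)]S]S   [S → A]
[[]][[(A)]S]S => [[]][[((S))]S]S   [A → ( S )]
[[]][[((S))]S]S => [[]][[((A))]S]S   [S → A]
[[]][[((A))]S]S => [[]][[((()))]S]S   [A → ( )]
[[]][[((()))]S]S => [[]][[((()))][]]S   [S → [ ]]
[[]][[((()))][]]S => [[]][[((()))][]][]   [S → [ ]]

S=>[S]S=>[[]]S=>[[]][S]S=>[[]][[S]S]S=>[[]][[A]S]S=>[[]][[(S)]S]S=>[[]][[(A)]S]S=>[[]][[((S))]S]S=>[[]][[((A))]S]S=>[[]][[((()))]S]S=>[[]][[((()))][]]S=>[[]][[((()))][]][]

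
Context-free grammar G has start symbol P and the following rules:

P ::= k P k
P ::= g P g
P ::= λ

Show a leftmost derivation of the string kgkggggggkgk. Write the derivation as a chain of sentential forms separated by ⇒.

P ⇒ kPk   [P ::= k P k]
kPk ⇒ kgPgk   [P ::= g P g]
kgPgk ⇒ kgkPkgk   [P ::= k P k]
kgkPkgk ⇒ kgkgPgkgk   [P ::= g P g]
kgkgPgkgk ⇒ kgkggPggkgk   [P ::= g P g]
kgkggPggkgk ⇒ kgkgggPgggkgk   [P ::= g P g]
kgkgggPgggkgk ⇒ kgkggggggkgk   [P ::= λ]

P ⇒ kPk ⇒ kgPgk ⇒ kgkPkgk ⇒ kgkgPgkgk ⇒ kgkggPggkgk ⇒ kgkgggPgggkgk ⇒ kgkggggggkgk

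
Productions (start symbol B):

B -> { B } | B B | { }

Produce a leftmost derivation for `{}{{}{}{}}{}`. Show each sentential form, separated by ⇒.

B ⇒ BB   [B -> B B]
BB ⇒ BBB   [B -> B B]
BBB ⇒ {}BB   [B -> { }]
{}BB ⇒ {}{B}B   [B -> { B }]
{}{B}B ⇒ {}{BB}B   [B -> B B]
{}{BB}B ⇒ {}{{}B}B   [B -> { }]
{}{{}B}B ⇒ {}{{}BB}B   [B -> B B]
{}{{}BB}B ⇒ {}{{}{}B}B   [B -> { }]
{}{{}{}B}B ⇒ {}{{}{}{}}B   [B -> { }]
{}{{}{}{}}B ⇒ {}{{}{}{}}{}   [B -> { }]

B⇒BB⇒BBB⇒{}BB⇒{}{B}B⇒{}{BB}B⇒{}{{}B}B⇒{}{{}BB}B⇒{}{{}{}B}B⇒{}{{}{}{}}B⇒{}{{}{}{}}{}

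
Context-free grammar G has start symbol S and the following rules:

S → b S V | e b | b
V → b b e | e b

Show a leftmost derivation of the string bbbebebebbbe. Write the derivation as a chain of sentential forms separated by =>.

S => bSV => bbSVV => bbbSVVV => bbbebVVV => bbbebebVV => bbbebebebV => bbbebebebbbe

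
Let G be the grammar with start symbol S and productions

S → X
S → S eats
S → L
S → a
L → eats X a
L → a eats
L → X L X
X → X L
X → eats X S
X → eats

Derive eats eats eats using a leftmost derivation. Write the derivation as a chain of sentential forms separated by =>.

S => S eats => S eats eats => X eats eats => eats eats eats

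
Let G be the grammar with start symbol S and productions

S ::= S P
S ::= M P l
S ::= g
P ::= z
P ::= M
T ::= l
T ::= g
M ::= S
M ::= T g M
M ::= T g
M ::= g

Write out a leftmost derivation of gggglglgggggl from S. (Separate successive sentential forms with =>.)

S => MPl => TgMPl => ggMPl => ggTgPl => ggggPl => ggggMl => ggggTgMl => gggglgMl => gggglgTgMl => gggglglgMl => gggglglgTgMl => gggglglgggMl => gggglglgggTgl => gggglglgggggl

S => MPl   [S ::= M P l]
MPl => TgMPl   [M ::= T g M]
TgMPl => ggMPl   [T ::= g]
ggMPl => ggTgPl   [M ::= T g]
ggTgPl => ggggPl   [T ::= g]
ggggPl => ggggMl   [P ::= M]
ggggMl => ggggTgMl   [M ::= T g M]
ggggTgMl => gggglgMl   [T ::= l]
gggglgMl => gggglgTgMl   [M ::= T g M]
gggglgTgMl => gggglglgMl   [T ::= l]
gggglglgMl => gggglglgTgMl   [M ::= T g M]
gggglglgTgMl => gggglglgggMl   [T ::= g]
gggglglgggMl => gggglglgggTgl   [M ::= T g]
gggglglgggTgl => gggglglgggggl   [T ::= g]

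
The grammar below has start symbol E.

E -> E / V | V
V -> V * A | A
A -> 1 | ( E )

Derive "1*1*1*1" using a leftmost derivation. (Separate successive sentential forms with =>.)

E => V => V*A => V*A*A => V*A*A*A => A*A*A*A => 1*A*A*A => 1*1*A*A => 1*1*1*A => 1*1*1*1

E => V   [E -> V]
V => V*A   [V -> V * A]
V*A => V*A*A   [V -> V * A]
V*A*A => V*A*A*A   [V -> V * A]
V*A*A*A => A*A*A*A   [V -> A]
A*A*A*A => 1*A*A*A   [A -> 1]
1*A*A*A => 1*1*A*A   [A -> 1]
1*1*A*A => 1*1*1*A   [A -> 1]
1*1*1*A => 1*1*1*1   [A -> 1]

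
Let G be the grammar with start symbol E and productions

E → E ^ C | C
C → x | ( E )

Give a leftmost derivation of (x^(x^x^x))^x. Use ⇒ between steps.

E ⇒ E^C ⇒ C^C ⇒ (E)^C ⇒ (E^C)^C ⇒ (C^C)^C ⇒ (x^C)^C ⇒ (x^(E))^C ⇒ (x^(E^C))^C ⇒ (x^(E^C^C))^C ⇒ (x^(C^C^C))^C ⇒ (x^(x^C^C))^C ⇒ (x^(x^x^C))^C ⇒ (x^(x^x^x))^C ⇒ (x^(x^x^x))^x

E ⇒ E^C   [E → E ^ C]
E^C ⇒ C^C   [E → C]
C^C ⇒ (E)^C   [C → ( E )]
(E)^C ⇒ (E^C)^C   [E → E ^ C]
(E^C)^C ⇒ (C^C)^C   [E → C]
(C^C)^C ⇒ (x^C)^C   [C → x]
(x^C)^C ⇒ (x^(E))^C   [C → ( E )]
(x^(E))^C ⇒ (x^(E^C))^C   [E → E ^ C]
(x^(E^C))^C ⇒ (x^(E^C^C))^C   [E → E ^ C]
(x^(E^C^C))^C ⇒ (x^(C^C^C))^C   [E → C]
(x^(C^C^C))^C ⇒ (x^(x^C^C))^C   [C → x]
(x^(x^C^C))^C ⇒ (x^(x^x^C))^C   [C → x]
(x^(x^x^C))^C ⇒ (x^(x^x^x))^C   [C → x]
(x^(x^x^x))^C ⇒ (x^(x^x^x))^x   [C → x]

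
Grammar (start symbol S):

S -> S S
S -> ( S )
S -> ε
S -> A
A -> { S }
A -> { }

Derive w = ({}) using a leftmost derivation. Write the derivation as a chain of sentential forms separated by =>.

S=>SS=>(S)S=>(SS)S=>(AS)S=>({S}S)S=>({}S)S=>({})S=>({})

S => SS   [S -> S S]
SS => (S)S   [S -> ( S )]
(S)S => (SS)S   [S -> S S]
(SS)S => (AS)S   [S -> A]
(AS)S => ({S}S)S   [A -> { S }]
({S}S)S => ({}S)S   [S -> ε]
({}S)S => ({})S   [S -> ε]
({})S => ({})   [S -> ε]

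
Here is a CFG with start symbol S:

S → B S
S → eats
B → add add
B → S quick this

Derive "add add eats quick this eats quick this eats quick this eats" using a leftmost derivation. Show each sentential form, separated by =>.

S => B S => S quick this S => B S quick this S => S quick this S quick this S => B S quick this S quick this S => S quick this S quick this S quick this S => B S quick this S quick this S quick this S => add add S quick this S quick this S quick this S => add add eats quick this S quick this S quick this S => add add eats quick this eats quick this S quick this S => add add eats quick this eats quick this eats quick this S => add add eats quick this eats quick this eats quick this eats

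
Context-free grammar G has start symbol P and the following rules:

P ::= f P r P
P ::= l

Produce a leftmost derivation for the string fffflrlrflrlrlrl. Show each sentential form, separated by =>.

P => fPrP   [P ::= f P r P]
fPrP => ffPrPrP   [P ::= f P r P]
ffPrPrP => fffPrPrPrP   [P ::= f P r P]
fffPrPrPrP => ffffPrPrPrPrP   [P ::= f P r P]
ffffPrPrPrPrP => fffflrPrPrPrP   [P ::= l]
fffflrPrPrPrP => fffflrlrPrPrP   [P ::= l]
fffflrlrPrPrP => fffflrlrfPrPrPrP   [P ::= f P r P]
fffflrlrfPrPrPrP => fffflrlrflrPrPrP   [P ::= l]
fffflrlrflrPrPrP => fffflrlrflrlrPrP   [P ::= l]
fffflrlrflrlrPrP => fffflrlrflrlrlrP   [P ::= l]
fffflrlrflrlrlrP => fffflrlrflrlrlrl   [P ::= l]

P => fPrP => ffPrPrP => fffPrPrPrP => ffffPrPrPrPrP => fffflrPrPrPrP => fffflrlrPrPrP => fffflrlrfPrPrPrP => fffflrlrflrPrPrP => fffflrlrflrlrPrP => fffflrlrflrlrlrP => fffflrlrflrlrlrl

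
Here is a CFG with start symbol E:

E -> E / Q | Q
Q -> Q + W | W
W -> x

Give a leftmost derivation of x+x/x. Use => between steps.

E => E/Q   [E -> E / Q]
E/Q => Q/Q   [E -> Q]
Q/Q => Q+W/Q   [Q -> Q + W]
Q+W/Q => W+W/Q   [Q -> W]
W+W/Q => x+W/Q   [W -> x]
x+W/Q => x+x/Q   [W -> x]
x+x/Q => x+x/W   [Q -> W]
x+x/W => x+x/x   [W -> x]

E => E/Q => Q/Q => Q+W/Q => W+W/Q => x+W/Q => x+x/Q => x+x/W => x+x/x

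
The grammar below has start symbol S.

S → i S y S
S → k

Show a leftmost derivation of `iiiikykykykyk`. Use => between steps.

S => iSyS => iiSySyS => iiiSySySyS => iiiiSySySySyS => iiiikySySySyS => iiiikykySySyS => iiiikykykySyS => iiiikykykykyS => iiiikykykykyk

S => iSyS   [S → i S y S]
iSyS => iiSySyS   [S → i S y S]
iiSySyS => iiiSySySyS   [S → i S y S]
iiiSySySyS => iiiiSySySySyS   [S → i S y S]
iiiiSySySySyS => iiiikySySySyS   [S → k]
iiiikySySySyS => iiiikykySySyS   [S → k]
iiiikykySySyS => iiiikykykySyS   [S → k]
iiiikykykySyS => iiiikykykykyS   [S → k]
iiiikykykykyS => iiiikykykykyk   [S → k]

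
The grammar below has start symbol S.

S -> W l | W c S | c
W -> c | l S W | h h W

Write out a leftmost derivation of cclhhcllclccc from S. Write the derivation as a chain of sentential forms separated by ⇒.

S ⇒ WcS ⇒ ccS ⇒ ccWcS ⇒ cclSWcS ⇒ cclWlWcS ⇒ cclhhWlWcS ⇒ cclhhclWcS ⇒ cclhhcllSWcS ⇒ cclhhcllWlWcS ⇒ cclhhcllclWcS ⇒ cclhhcllclccS ⇒ cclhhcllclccc

S ⇒ WcS   [S -> W c S]
WcS ⇒ ccS   [W -> c]
ccS ⇒ ccWcS   [S -> W c S]
ccWcS ⇒ cclSWcS   [W -> l S W]
cclSWcS ⇒ cclWlWcS   [S -> W l]
cclWlWcS ⇒ cclhhWlWcS   [W -> h h W]
cclhhWlWcS ⇒ cclhhclWcS   [W -> c]
cclhhclWcS ⇒ cclhhcllSWcS   [W -> l S W]
cclhhcllSWcS ⇒ cclhhcllWlWcS   [S -> W l]
cclhhcllWlWcS ⇒ cclhhcllclWcS   [W -> c]
cclhhcllclWcS ⇒ cclhhcllclccS   [W -> c]
cclhhcllclccS ⇒ cclhhcllclccc   [S -> c]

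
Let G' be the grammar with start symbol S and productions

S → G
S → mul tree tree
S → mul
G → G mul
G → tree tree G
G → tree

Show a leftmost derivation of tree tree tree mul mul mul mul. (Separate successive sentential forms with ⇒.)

S ⇒ G   [S → G]
G ⇒ tree tree G   [G → tree tree G]
tree tree G ⇒ tree tree G mul   [G → G mul]
tree tree G mul ⇒ tree tree G mul mul   [G → G mul]
tree tree G mul mul ⇒ tree tree G mul mul mul   [G → G mul]
tree tree G mul mul mul ⇒ tree tree G mul mul mul mul   [G → G mul]
tree tree G mul mul mul mul ⇒ tree tree tree mul mul mul mul   [G → tree]

S ⇒ G ⇒ tree tree G ⇒ tree tree G mul ⇒ tree tree G mul mul ⇒ tree tree G mul mul mul ⇒ tree tree G mul mul mul mul ⇒ tree tree tree mul mul mul mul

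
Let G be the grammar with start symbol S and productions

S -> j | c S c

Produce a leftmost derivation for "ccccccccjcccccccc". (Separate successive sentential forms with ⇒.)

S ⇒ cSc   [S -> c S c]
cSc ⇒ ccScc   [S -> c S c]
ccScc ⇒ cccSccc   [S -> c S c]
cccSccc ⇒ ccccScccc   [S -> c S c]
ccccScccc ⇒ cccccSccccc   [S -> c S c]
cccccSccccc ⇒ ccccccScccccc   [S -> c S c]
ccccccScccccc ⇒ cccccccSccccccc   [S -> c S c]
cccccccSccccccc ⇒ ccccccccScccccccc   [S -> c S c]
ccccccccScccccccc ⇒ ccccccccjcccccccc   [S -> j]

S ⇒ cSc ⇒ ccScc ⇒ cccSccc ⇒ ccccScccc ⇒ cccccSccccc ⇒ ccccccScccccc ⇒ cccccccSccccccc ⇒ ccccccccScccccccc ⇒ ccccccccjcccccccc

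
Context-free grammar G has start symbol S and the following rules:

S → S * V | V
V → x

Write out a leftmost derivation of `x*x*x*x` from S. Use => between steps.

S => S*V => S*V*V => S*V*V*V => V*V*V*V => x*V*V*V => x*x*V*V => x*x*x*V => x*x*x*x

S => S*V   [S → S * V]
S*V => S*V*V   [S → S * V]
S*V*V => S*V*V*V   [S → S * V]
S*V*V*V => V*V*V*V   [S → V]
V*V*V*V => x*V*V*V   [V → x]
x*V*V*V => x*x*V*V   [V → x]
x*x*V*V => x*x*x*V   [V → x]
x*x*x*V => x*x*x*x   [V → x]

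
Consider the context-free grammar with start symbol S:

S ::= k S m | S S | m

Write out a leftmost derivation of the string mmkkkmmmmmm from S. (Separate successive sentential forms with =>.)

S => SS => SSS => mSS => mSSS => mmSS => mmSSS => mmkSmSS => mmkkSmmSS => mmkkkSmmmSS => mmkkkmmmmSS => mmkkkmmmmmS => mmkkkmmmmmm

S => SS   [S ::= S S]
SS => SSS   [S ::= S S]
SSS => mSS   [S ::= m]
mSS => mSSS   [S ::= S S]
mSSS => mmSS   [S ::= m]
mmSS => mmSSS   [S ::= S S]
mmSSS => mmkSmSS   [S ::= k S m]
mmkSmSS => mmkkSmmSS   [S ::= k S m]
mmkkSmmSS => mmkkkSmmmSS   [S ::= k S m]
mmkkkSmmmSS => mmkkkmmmmSS   [S ::= m]
mmkkkmmmmSS => mmkkkmmmmmS   [S ::= m]
mmkkkmmmmmS => mmkkkmmmmmm   [S ::= m]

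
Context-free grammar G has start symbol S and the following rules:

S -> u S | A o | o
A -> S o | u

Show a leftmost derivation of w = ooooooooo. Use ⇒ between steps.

S ⇒ Ao   [S -> A o]
Ao ⇒ Soo   [A -> S o]
Soo ⇒ Aooo   [S -> A o]
Aooo ⇒ Soooo   [A -> S o]
Soooo ⇒ Aooooo   [S -> A o]
Aooooo ⇒ Soooooo   [A -> S o]
Soooooo ⇒ Aooooooo   [S -> A o]
Aooooooo ⇒ Soooooooo   [A -> S o]
Soooooooo ⇒ ooooooooo   [S -> o]

S⇒Ao⇒Soo⇒Aooo⇒Soooo⇒Aooooo⇒Soooooo⇒Aooooooo⇒Soooooooo⇒ooooooooo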